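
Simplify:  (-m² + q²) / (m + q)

-m + q

Difference of squares: factor out (m + q).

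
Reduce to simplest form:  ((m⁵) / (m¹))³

m^12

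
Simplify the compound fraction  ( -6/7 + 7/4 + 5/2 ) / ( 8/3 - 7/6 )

Numerator: -6/7 + 7/4 + 5/2 = 95/28
Denominator: 8/3 - 7/6 = 3/2
Divide: (95/28) · (2/3) = 95/42

95/42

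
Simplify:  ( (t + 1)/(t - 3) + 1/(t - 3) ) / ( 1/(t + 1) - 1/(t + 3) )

(t**3 + 6*t**2 + 11*t + 6)/(2*t - 6)

Numerator: (t + 1)/(t - 3) + 1/(t - 3) = (t + 2)/(t - 3)
Denominator: 1/(t + 1) - 1/(t + 3) = 2/(t**2 + 4*t + 3)
Divide: ((t + 2)/(t - 3)) · (t**2/2 + 2*t + 3/2) = (t**3 + 6*t**2 + 11*t + 6)/(2*t - 6)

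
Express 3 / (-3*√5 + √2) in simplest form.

(-9*√5 - 3*√2)/43

Multiply numerator and denominator by √2 + 3*√5.
Denominator becomes -43; numerator becomes 3*√2 + 9*√5.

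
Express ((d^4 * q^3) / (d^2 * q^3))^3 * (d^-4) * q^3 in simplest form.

d^2*q^3

Inside the bracket: d^2
Raise to the power 3: d^6
Multiply by (d^-4) * q^3: add exponents.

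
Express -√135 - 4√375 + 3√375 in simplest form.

-8*√15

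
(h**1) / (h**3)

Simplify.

h**(-2)

Quotient: (h**-2)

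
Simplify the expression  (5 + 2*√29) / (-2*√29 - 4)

(-48 - √29)/50

Multiply numerator and denominator by -4 + 2*√29.
Denominator becomes -100; numerator becomes 2*√29 + 96.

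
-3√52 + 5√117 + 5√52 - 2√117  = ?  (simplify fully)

13*√13

3√52 = 6*√13; 5√117 = 15*√13; 5√52 = 10*√13; 2√117 = 6*√13
Combine: (-6 + 15 + 10 - 6)·√13 = 13*√13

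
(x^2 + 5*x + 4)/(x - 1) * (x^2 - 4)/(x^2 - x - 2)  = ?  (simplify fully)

Factor: x^2 + 5*x + 4 = (x + 1)*(x + 4);  x^2 - 4 = (x - 2)*(x + 2);  x^2 - x - 2 = (x + 1)*(x - 2)
Cancel the common factors (x + 1), (x - 2).

(x^2 + 6*x + 8)/(x - 1)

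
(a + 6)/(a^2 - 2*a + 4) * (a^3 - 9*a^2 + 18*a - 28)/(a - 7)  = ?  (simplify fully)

a + 6

Factor: a^3 - 9*a^2 + 18*a - 28 = (a - 7)*(a^2 - 2*a + 4)
Cancel the common factors (a^2 - 2*a + 4), (a - 7).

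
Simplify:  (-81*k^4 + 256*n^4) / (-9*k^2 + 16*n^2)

Difference of fourth powers: factor out (-9*k^2 + 16*n^2).

9*k^2 + 16*n^2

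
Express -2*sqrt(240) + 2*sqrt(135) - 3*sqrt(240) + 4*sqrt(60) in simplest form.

2*sqrt(240) = 8*sqrt(15); 2*sqrt(135) = 6*sqrt(15); 3*sqrt(240) = 12*sqrt(15); 4*sqrt(60) = 8*sqrt(15)
Combine: (-8 + 6 - 12 + 8)·sqrt(15) = -6*sqrt(15)

-6*sqrt(15)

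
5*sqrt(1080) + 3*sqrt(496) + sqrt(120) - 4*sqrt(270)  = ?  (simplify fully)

12*sqrt(31) + 20*sqrt(30)

5*sqrt(1080) = 30*sqrt(30); 3*sqrt(496) = 12*sqrt(31); sqrt(120) = 2*sqrt(30); 4*sqrt(270) = 12*sqrt(30)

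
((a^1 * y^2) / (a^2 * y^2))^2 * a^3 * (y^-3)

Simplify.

a/y^3

Inside the bracket: (a^-1)
Raise to the power 2: (a^-2)
Multiply by a^3 * (y^-3): add exponents.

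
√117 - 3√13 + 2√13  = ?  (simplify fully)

√117 = 3*√13; 3√13 = 3*√13; 2√13 = 2*√13
Combine: (3 - 3 + 2)·√13 = 2*√13

2*√13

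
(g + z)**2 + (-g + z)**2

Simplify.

2*g**2 + 2*z**2

Binomially expand both and collect terms in z, g.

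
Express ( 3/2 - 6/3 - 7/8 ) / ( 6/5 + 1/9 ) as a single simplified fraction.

Numerator: 3/2 - 6/3 - 7/8 = -11/8
Denominator: 6/5 + 1/9 = 59/45
Divide: (-11/8) · (45/59) = -495/472

-495/472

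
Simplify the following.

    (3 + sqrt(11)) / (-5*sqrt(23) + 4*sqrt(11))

(-5*sqrt(253) - 15*sqrt(23) - 44 - 12*sqrt(11))/399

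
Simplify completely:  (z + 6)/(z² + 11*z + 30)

1/(z + 5)

Factor: z² + 11*z + 30 = (z + 5)·(z + 6)
Cancel the common factor (z + 6).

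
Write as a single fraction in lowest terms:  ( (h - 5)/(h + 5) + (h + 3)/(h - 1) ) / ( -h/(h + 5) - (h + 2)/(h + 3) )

(-h³ - 4*h² - 13*h - 30)/(h³ + 4*h² - 5)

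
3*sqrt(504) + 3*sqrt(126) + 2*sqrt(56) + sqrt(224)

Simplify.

3*sqrt(504) = 18*sqrt(14); 3*sqrt(126) = 9*sqrt(14); 2*sqrt(56) = 4*sqrt(14); sqrt(224) = 4*sqrt(14)
Combine: (18 + 9 + 4 + 4)·sqrt(14) = 35*sqrt(14)

35*sqrt(14)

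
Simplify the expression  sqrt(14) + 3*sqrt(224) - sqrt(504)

sqrt(14) = sqrt(14); 3*sqrt(224) = 12*sqrt(14); sqrt(504) = 6*sqrt(14)
Combine: (1 + 12 - 6)·sqrt(14) = 7*sqrt(14)

7*sqrt(14)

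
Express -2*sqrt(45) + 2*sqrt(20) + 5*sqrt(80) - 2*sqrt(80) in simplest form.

2*sqrt(45) = 6*sqrt(5); 2*sqrt(20) = 4*sqrt(5); 5*sqrt(80) = 20*sqrt(5); 2*sqrt(80) = 8*sqrt(5)
Combine: (-6 + 4 + 20 - 8)·sqrt(5) = 10*sqrt(5)

10*sqrt(5)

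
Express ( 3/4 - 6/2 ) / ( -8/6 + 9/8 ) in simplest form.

Numerator: 3/4 - 6/2 = -9/4
Denominator: -8/6 + 9/8 = -5/24
Divide: (-9/4) · (-24/5) = 54/5

54/5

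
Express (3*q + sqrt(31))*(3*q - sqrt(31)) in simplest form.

9*q^2 - 31

(3*q)^2 - (sqrt(31))^2 = 9*q^2 - 31.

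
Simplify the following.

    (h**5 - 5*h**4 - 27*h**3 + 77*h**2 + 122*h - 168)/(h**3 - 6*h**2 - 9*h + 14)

Factor: h**5 - 5*h**4 - 27*h**3 + 77*h**2 + 122*h - 168 = (h - 3)*(h - 7)*(h + 2)*(h + 4)*(h - 1);  h**3 - 6*h**2 - 9*h + 14 = (h - 1)*(h + 2)*(h - 7)
Cancel the common factors (h + 2), (h - 1), (h - 7).

h**2 + h - 12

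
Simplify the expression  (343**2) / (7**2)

343**2 = 7**6; 7**2 = 7**2
Combine exponents: 7**4

7**4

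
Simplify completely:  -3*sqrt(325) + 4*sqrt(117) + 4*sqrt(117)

9*sqrt(13)

3*sqrt(325) = 15*sqrt(13); 4*sqrt(117) = 12*sqrt(13); 4*sqrt(117) = 12*sqrt(13)
Combine: (-15 + 12 + 12)·sqrt(13) = 9*sqrt(13)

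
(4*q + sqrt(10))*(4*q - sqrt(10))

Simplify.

(4*q)**2 - (sqrt(10))**2 = 16*q**2 - 10.

16*q**2 - 10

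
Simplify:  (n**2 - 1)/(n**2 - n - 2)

(n - 1)/(n - 2)

Factor: n**2 - 1 = (n + 1)*(n - 1);  n**2 - n - 2 = (n - 2)*(n + 1)
Cancel the common factor (n + 1).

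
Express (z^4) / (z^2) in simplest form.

Quotient: z^2

z^2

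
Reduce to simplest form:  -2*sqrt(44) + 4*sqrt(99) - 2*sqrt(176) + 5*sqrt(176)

2*sqrt(44) = 4*sqrt(11); 4*sqrt(99) = 12*sqrt(11); 2*sqrt(176) = 8*sqrt(11); 5*sqrt(176) = 20*sqrt(11)
Combine: (-4 + 12 - 8 + 20)·sqrt(11) = 20*sqrt(11)

20*sqrt(11)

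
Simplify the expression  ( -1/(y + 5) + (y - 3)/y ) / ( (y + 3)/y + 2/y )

Numerator: -1/(y + 5) + (y - 3)/y = (y^2 + y - 15)/(y^2 + 5*y)
Denominator: (y + 3)/y + 2/y = (y + 5)/y
Divide: ((y^2 + y - 15)/(y^2 + 5*y)) · (y/(y + 5)) = (y^2 + y - 15)/(y^2 + 10*y + 25)

(y^2 + y - 15)/(y^2 + 10*y + 25)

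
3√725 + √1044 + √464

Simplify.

25*√29

3√725 = 15*√29; √1044 = 6*√29; √464 = 4*√29
Combine: (15 + 6 + 4)·√29 = 25*√29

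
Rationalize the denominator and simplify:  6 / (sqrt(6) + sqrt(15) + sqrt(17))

Group as (sqrt(6) + sqrt(15)) + sqrt(17); multiply by (sqrt(6) + sqrt(15)) - sqrt(17), then rationalise the remaining surd.

(-9*sqrt(170) + 6*sqrt(17) + 12*sqrt(15) + 39*sqrt(6))/86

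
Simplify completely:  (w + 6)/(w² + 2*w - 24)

Factor: w² + 2*w - 24 = (w - 4)·(w + 6)
Cancel the common factor (w + 6).

1/(w - 4)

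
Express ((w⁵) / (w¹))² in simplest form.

Inside the bracket: w⁴
Raise to the power 2: w⁸

w⁸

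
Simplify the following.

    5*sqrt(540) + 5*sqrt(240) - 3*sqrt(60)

44*sqrt(15)

5*sqrt(540) = 30*sqrt(15); 5*sqrt(240) = 20*sqrt(15); 3*sqrt(60) = 6*sqrt(15)
Combine: (30 + 20 - 6)·sqrt(15) = 44*sqrt(15)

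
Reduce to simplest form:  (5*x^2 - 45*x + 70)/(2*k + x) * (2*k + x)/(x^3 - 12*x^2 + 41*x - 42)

5/(x - 3)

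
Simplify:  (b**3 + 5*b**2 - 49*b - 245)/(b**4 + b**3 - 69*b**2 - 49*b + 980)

Factor: b**3 + 5*b**2 - 49*b - 245 = (b - 7)*(b + 5)*(b + 7);  b**4 + b**3 - 69*b**2 - 49*b + 980 = (b + 7)*(b - 4)*(b - 7)*(b + 5)
Cancel the common factors (b + 5), (b - 7), (b + 7).

1/(b - 4)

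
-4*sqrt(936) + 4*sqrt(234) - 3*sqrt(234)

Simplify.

-21*sqrt(26)

4*sqrt(936) = 24*sqrt(26); 4*sqrt(234) = 12*sqrt(26); 3*sqrt(234) = 9*sqrt(26)
Combine: (-24 + 12 - 9)·sqrt(26) = -21*sqrt(26)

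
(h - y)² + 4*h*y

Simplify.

After expansion: h² + 2*h*y + y² — a perfect-square trinomial.

(h + y)²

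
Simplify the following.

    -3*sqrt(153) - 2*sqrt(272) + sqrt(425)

-12*sqrt(17)

3*sqrt(153) = 9*sqrt(17); 2*sqrt(272) = 8*sqrt(17); sqrt(425) = 5*sqrt(17)
Combine: (-9 - 8 + 5)·sqrt(17) = -12*sqrt(17)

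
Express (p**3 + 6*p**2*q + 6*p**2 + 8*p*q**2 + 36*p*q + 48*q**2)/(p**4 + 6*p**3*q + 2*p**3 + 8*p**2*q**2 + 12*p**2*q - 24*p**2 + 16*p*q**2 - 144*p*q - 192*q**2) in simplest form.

1/(p - 4)

Factor: p**3 + 6*p**2*q + 6*p**2 + 8*p*q**2 + 36*p*q + 48*q**2 = (p + 2*q)*(p + 6)*(p + 4*q);  p**4 + 6*p**3*q + 2*p**3 + 8*p**2*q**2 + 12*p**2*q - 24*p**2 + 16*p*q**2 - 144*p*q - 192*q**2 = (p + 4*q)*(p + 2*q)*(p + 6)*(p - 4)
Cancel the common factors (p + 6), (p + 4*q), (p + 2*q).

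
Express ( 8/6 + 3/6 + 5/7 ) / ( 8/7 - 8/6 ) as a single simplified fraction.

Numerator: 8/6 + 3/6 + 5/7 = 107/42
Denominator: 8/7 - 8/6 = -4/21
Divide: (107/42) · (-21/4) = -107/8

-107/8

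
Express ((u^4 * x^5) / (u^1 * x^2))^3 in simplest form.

Inside the bracket: u^3 * x^3
Raise to the power 3: u^9 * x^9

u^9*x^9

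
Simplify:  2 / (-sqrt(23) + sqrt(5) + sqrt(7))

(22*sqrt(23) + 42*sqrt(7) + 50*sqrt(5) + 4*sqrt(805))/19

Group as (sqrt(5) + sqrt(7)) - sqrt(23); multiply by (sqrt(5) + sqrt(7)) + sqrt(23), then rationalise the remaining surd.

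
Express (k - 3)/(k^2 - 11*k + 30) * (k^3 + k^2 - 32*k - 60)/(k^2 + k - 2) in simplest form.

(k^2 + 2*k - 15)/(k^2 - 6*k + 5)

Factor: k^2 - 11*k + 30 = (k - 6)*(k - 5);  k^3 + k^2 - 32*k - 60 = (k + 2)*(k - 6)*(k + 5);  k^2 + k - 2 = (k + 2)*(k - 1)
Cancel the common factors (k - 6), (k + 2).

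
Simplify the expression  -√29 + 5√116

√29 = √29; 5√116 = 10*√29
Combine: (-1 + 10)·√29 = 9*√29

9*√29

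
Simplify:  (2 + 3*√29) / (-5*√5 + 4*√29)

(10*√5 + 8*√29 + 15*√145 + 348)/339

Multiply numerator and denominator by 5*√5 + 4*√29.
Denominator becomes 339; numerator becomes 10*√5 + 8*√29 + 15*√145 + 348.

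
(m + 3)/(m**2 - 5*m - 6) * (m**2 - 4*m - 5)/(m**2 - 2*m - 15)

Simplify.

Factor: m**2 - 5*m - 6 = (m + 1)*(m - 6);  m**2 - 4*m - 5 = (m - 5)*(m + 1);  m**2 - 2*m - 15 = (m - 5)*(m + 3)
Cancel the common factors (m - 5), (m + 1), (m + 3).

1/(m - 6)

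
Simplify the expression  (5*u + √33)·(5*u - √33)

(5*u)^2 - (√33)^2 = 25*u² - 33.

25*u² - 33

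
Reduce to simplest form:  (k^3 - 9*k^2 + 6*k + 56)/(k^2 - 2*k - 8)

Factor: k^3 - 9*k^2 + 6*k + 56 = (k - 7)*(k + 2)*(k - 4);  k^2 - 2*k - 8 = (k - 4)*(k + 2)
Cancel the common factors (k + 2), (k - 4).

k - 7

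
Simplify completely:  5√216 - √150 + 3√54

34*√6

5√216 = 30*√6; √150 = 5*√6; 3√54 = 9*√6
Combine: (30 - 5 + 9)·√6 = 34*√6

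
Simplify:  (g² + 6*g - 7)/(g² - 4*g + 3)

(g + 7)/(g - 3)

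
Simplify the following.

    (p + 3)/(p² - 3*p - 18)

Factor: p² - 3*p - 18 = (p - 6)·(p + 3)
Cancel the common factor (p + 3).

1/(p - 6)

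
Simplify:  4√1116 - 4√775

4*√31

4√1116 = 24*√31; 4√775 = 20*√31
Combine: (24 - 20)·√31 = 4*√31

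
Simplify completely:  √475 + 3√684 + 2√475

33*√19

√475 = 5*√19; 3√684 = 18*√19; 2√475 = 10*√19
Combine: (5 + 18 + 10)·√19 = 33*√19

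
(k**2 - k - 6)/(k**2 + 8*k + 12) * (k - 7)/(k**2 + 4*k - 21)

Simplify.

(k - 7)/(k**2 + 13*k + 42)

Factor: k**2 - k - 6 = (k + 2)*(k - 3);  k**2 + 8*k + 12 = (k + 6)*(k + 2);  k**2 + 4*k - 21 = (k + 7)*(k - 3)
Cancel the common factors (k + 2), (k - 3).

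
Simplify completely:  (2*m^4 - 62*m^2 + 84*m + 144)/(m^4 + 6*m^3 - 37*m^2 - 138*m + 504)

(2*m + 2)/(m + 7)

Factor: 2*m^4 - 62*m^2 + 84*m + 144 = 2*(m - 4)*(m + 1)*(m - 3)*(m + 6);  m^4 + 6*m^3 - 37*m^2 - 138*m + 504 = (m - 4)*(m + 6)*(m - 3)*(m + 7)
Cancel the common factors (m - 3), (m + 6), (m - 4).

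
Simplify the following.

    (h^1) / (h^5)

Quotient: (h^-4)

h^(-4)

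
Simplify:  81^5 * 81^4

81^5 = 3^20; 81^4 = 3^16
Combine exponents: 3^36

3^36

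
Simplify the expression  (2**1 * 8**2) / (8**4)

2**1 = 2**1; 8**2 = 2**6; 8**4 = 2**12
Combine exponents: 2**(-5)

2**(-5)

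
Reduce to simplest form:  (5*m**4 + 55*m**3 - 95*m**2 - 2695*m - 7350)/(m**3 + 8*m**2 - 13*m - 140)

(5*m**2 - 5*m - 210)/(m - 4)

Factor: 5*m**4 + 55*m**3 - 95*m**2 - 2695*m - 7350 = 5*(m + 6)*(m + 5)*(m - 7)*(m + 7);  m**3 + 8*m**2 - 13*m - 140 = (m + 7)*(m - 4)*(m + 5)
Cancel the common factors (m + 5), (m + 7).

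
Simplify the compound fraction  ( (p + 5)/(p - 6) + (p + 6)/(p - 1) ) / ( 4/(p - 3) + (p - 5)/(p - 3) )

(2*p³ - 2*p² - 53*p + 123)/(p³ - 8*p² + 13*p - 6)

Numerator: (p + 5)/(p - 6) + (p + 6)/(p - 1) = (2*p² + 4*p - 41)/(p² - 7*p + 6)
Denominator: 4/(p - 3) + (p - 5)/(p - 3) = (p - 1)/(p - 3)
Divide: ((2*p² + 4*p - 41)/(p² - 7*p + 6)) · ((p - 3)/(p - 1)) = (2*p³ - 2*p² - 53*p + 123)/(p³ - 8*p² + 13*p - 6)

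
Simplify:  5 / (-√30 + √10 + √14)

(15*√30 + 65*√14 + 85*√10 + 50*√42)/262

Group as (√10 + √14) - √30; multiply by (√10 + √14) + √30, then rationalise the remaining surd.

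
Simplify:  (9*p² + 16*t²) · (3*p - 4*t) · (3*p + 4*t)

Pair the conjugate factors: ((3*p)+(4*t))((3*p)-(4*t)) = 9*p² - 16*t², then repeat with the next factor.

81*p⁴ - 256*t⁴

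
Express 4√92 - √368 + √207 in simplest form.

7*√23

4√92 = 8*√23; √368 = 4*√23; √207 = 3*√23
Combine: (8 - 4 + 3)·√23 = 7*√23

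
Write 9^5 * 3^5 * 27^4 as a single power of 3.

3^27

9^5 = 3^10; 3^5 = 3^5; 27^4 = 3^12
Combine exponents: 3^27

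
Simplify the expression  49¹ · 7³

49¹ = 7^2; 7³ = 7^3
Combine exponents: 7^5

7^5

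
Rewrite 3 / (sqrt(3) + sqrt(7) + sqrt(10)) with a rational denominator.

Group as (sqrt(3) + sqrt(7)) + sqrt(10); multiply by (sqrt(3) + sqrt(7)) - sqrt(10), then rationalise the remaining surd.

(-sqrt(210) + 3*sqrt(7) + 7*sqrt(3))/14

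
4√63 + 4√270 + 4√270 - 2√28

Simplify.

8*√7 + 24*√30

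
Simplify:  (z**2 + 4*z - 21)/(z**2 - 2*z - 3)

Factor: z**2 + 4*z - 21 = (z - 3)*(z + 7);  z**2 - 2*z - 3 = (z - 3)*(z + 1)
Cancel the common factor (z - 3).

(z + 7)/(z + 1)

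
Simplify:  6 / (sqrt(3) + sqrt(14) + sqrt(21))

Group as (sqrt(14) + sqrt(21)) + sqrt(3); multiply by (sqrt(14) + sqrt(21)) - sqrt(3), then rationalise the remaining surd.

(-63*sqrt(2) - 6*sqrt(21) + 15*sqrt(14) + 48*sqrt(3))/38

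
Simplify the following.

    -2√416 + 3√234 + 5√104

2√416 = 8*√26; 3√234 = 9*√26; 5√104 = 10*√26
Combine: (-8 + 9 + 10)·√26 = 11*√26

11*√26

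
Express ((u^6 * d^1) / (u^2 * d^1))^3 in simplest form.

Inside the bracket: u^4
Raise to the power 3: u^12

u^12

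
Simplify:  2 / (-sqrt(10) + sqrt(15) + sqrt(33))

(-19*sqrt(10) - 4*sqrt(33) + 14*sqrt(15) + 15*sqrt(22))/134

Group as (sqrt(15) + sqrt(33)) - sqrt(10); multiply by (sqrt(15) + sqrt(33)) + sqrt(10), then rationalise the remaining surd.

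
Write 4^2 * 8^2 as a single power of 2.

4^2 = 2^4; 8^2 = 2^6
Combine exponents: 2^10

2^10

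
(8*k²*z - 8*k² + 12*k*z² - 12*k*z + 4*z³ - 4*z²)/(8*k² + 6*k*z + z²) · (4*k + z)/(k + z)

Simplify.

Factor: 8*k²*z - 8*k² + 12*k*z² - 12*k*z + 4*z³ - 4*z² = 4·(2*k + z)·(k + z)·(z - 1);  8*k² + 6*k*z + z² = (2*k + z)·(4*k + z)
Cancel the common factors (4*k + z), (k + z), (2*k + z).

4*z - 4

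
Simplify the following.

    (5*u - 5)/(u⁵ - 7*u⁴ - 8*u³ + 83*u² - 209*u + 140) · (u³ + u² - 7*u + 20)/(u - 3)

5/(u² - 10*u + 21)

Factor: 5*u - 5 = 5·(u - 1);  u⁵ - 7*u⁴ - 8*u³ + 83*u² - 209*u + 140 = (u - 7)·(u + 4)·(u - 1)·(u² - 3*u + 5);  u³ + u² - 7*u + 20 = (u² - 3*u + 5)·(u + 4)
Cancel the common factors (u² - 3*u + 5), (u - 1), (u + 4).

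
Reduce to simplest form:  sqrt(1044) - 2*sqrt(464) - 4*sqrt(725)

-22*sqrt(29)

sqrt(1044) = 6*sqrt(29); 2*sqrt(464) = 8*sqrt(29); 4*sqrt(725) = 20*sqrt(29)
Combine: (6 - 8 - 20)·sqrt(29) = -22*sqrt(29)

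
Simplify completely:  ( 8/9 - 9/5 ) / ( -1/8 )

Numerator: 8/9 - 9/5 = -41/45
Denominator: -1/8 = -1/8
Divide: (-41/45) · (-8) = 328/45

328/45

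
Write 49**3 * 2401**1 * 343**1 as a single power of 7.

49**3 = 7**6; 2401**1 = 7**4; 343**1 = 7**3
Combine exponents: 7**13

7**13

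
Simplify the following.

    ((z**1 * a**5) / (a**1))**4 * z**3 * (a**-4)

a**12*z**7

Inside the bracket: z**1 * a**4
Raise to the power 4: z**4 * a**16
Multiply by z**3 * (a**-4): add exponents.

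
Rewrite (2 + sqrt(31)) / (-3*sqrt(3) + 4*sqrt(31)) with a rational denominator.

Multiply numerator and denominator by 3*sqrt(3) + 4*sqrt(31).
Denominator becomes 469; numerator becomes 6*sqrt(3) + 3*sqrt(93) + 8*sqrt(31) + 124.

(6*sqrt(3) + 3*sqrt(93) + 8*sqrt(31) + 124)/469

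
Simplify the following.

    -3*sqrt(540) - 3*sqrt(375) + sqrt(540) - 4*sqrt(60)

3*sqrt(540) = 18*sqrt(15); 3*sqrt(375) = 15*sqrt(15); sqrt(540) = 6*sqrt(15); 4*sqrt(60) = 8*sqrt(15)
Combine: (-18 - 15 + 6 - 8)·sqrt(15) = -35*sqrt(15)

-35*sqrt(15)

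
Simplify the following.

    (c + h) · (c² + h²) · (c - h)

c⁴ - h⁴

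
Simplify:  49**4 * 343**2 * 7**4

7**18

49**4 = 7**8; 343**2 = 7**6; 7**4 = 7**4
Combine exponents: 7**18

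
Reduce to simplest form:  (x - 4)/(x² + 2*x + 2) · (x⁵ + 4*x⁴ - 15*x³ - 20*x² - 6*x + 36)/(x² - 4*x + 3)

Factor: x⁵ + 4*x⁴ - 15*x³ - 20*x² - 6*x + 36 = (x + 6)·(x - 1)·(x² + 2*x + 2)·(x - 3);  x² - 4*x + 3 = (x - 3)·(x - 1)
Cancel the common factors (x² + 2*x + 2), (x - 1), (x - 3).

x² + 2*x - 24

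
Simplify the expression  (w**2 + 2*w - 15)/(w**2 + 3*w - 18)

Factor: w**2 + 2*w - 15 = (w - 3)*(w + 5);  w**2 + 3*w - 18 = (w + 6)*(w - 3)
Cancel the common factor (w - 3).

(w + 5)/(w + 6)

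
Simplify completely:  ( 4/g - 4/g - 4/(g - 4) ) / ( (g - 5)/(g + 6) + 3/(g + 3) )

Numerator: 4/g - 4/g - 4/(g - 4) = -4/(g - 4)
Denominator: (g - 5)/(g + 6) + 3/(g + 3) = (g² + g + 3)/(g² + 9*g + 18)
Divide: (-4/(g - 4)) · ((g² + 9*g + 18)/(g² + g + 3)) = (-4*g² - 36*g - 72)/(g³ - 3*g² - g - 12)

(-4*g² - 36*g - 72)/(g³ - 3*g² - g - 12)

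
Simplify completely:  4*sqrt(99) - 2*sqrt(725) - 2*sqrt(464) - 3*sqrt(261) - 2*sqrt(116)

-31*sqrt(29) + 12*sqrt(11)

4*sqrt(99) = 12*sqrt(11); 2*sqrt(725) = 10*sqrt(29); 2*sqrt(464) = 8*sqrt(29); 3*sqrt(261) = 9*sqrt(29); 2*sqrt(116) = 4*sqrt(29)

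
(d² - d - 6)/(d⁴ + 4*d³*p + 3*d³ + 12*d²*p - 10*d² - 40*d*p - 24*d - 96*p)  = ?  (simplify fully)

1/(d² + 4*d*p + 4*d + 16*p)

Factor: d² - d - 6 = (d + 2)·(d - 3);  d⁴ + 4*d³*p + 3*d³ + 12*d²*p - 10*d² - 40*d*p - 24*d - 96*p = (d + 4)·(d + 4*p)·(d + 2)·(d - 3)
Cancel the common factors (d + 2), (d - 3).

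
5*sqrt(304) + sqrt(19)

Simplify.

21*sqrt(19)

5*sqrt(304) = 20*sqrt(19); sqrt(19) = sqrt(19)
Combine: (20 + 1)·sqrt(19) = 21*sqrt(19)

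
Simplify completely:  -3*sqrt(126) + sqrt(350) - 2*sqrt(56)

-8*sqrt(14)

3*sqrt(126) = 9*sqrt(14); sqrt(350) = 5*sqrt(14); 2*sqrt(56) = 4*sqrt(14)
Combine: (-9 + 5 - 4)·sqrt(14) = -8*sqrt(14)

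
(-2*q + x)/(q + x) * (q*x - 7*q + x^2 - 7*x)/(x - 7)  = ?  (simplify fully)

Factor: q*x - 7*q + x^2 - 7*x = (q + x)*(x - 7)
Cancel the common factors (x - 7), (q + x).

-2*q + x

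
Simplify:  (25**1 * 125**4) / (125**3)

5**5

25**1 = 5**2; 125**4 = 5**12; 125**3 = 5**9
Combine exponents: 5**5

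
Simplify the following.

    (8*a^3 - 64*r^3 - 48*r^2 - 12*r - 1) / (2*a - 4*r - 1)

Factor as (a-b)(a^2+ab+b^2) with a=(2*a), b=(4*r + 1).

4*a^2 + 8*a*r + 2*a + 16*r^2 + 8*r + 1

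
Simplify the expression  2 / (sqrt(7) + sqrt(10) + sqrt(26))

Group as (sqrt(7) + sqrt(10)) + sqrt(26); multiply by (sqrt(7) + sqrt(10)) - sqrt(26), then rationalise the remaining surd.

(-8*sqrt(455) - 18*sqrt(26) + 46*sqrt(10) + 58*sqrt(7))/199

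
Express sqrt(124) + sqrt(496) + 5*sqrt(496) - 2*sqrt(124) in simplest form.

22*sqrt(31)

sqrt(124) = 2*sqrt(31); sqrt(496) = 4*sqrt(31); 5*sqrt(496) = 20*sqrt(31); 2*sqrt(124) = 4*sqrt(31)
Combine: (2 + 4 + 20 - 4)·sqrt(31) = 22*sqrt(31)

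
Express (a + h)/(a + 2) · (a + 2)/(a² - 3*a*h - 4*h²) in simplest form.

1/(a - 4*h)

Factor: a² - 3*a*h - 4*h² = (a - 4*h)·(a + h)
Cancel the common factors (a + h), (a + 2).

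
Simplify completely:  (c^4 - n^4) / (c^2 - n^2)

c^4 - n^4 factors as (c - n)*(c + n)*(c^2 + n^2).

c^2 + n^2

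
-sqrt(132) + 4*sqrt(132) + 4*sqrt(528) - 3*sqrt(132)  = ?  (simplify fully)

16*sqrt(33)

sqrt(132) = 2*sqrt(33); 4*sqrt(132) = 8*sqrt(33); 4*sqrt(528) = 16*sqrt(33); 3*sqrt(132) = 6*sqrt(33)
Combine: (-2 + 8 + 16 - 6)·sqrt(33) = 16*sqrt(33)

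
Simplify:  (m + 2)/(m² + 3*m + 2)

Factor: m² + 3*m + 2 = (m + 2)·(m + 1)
Cancel the common factor (m + 2).

1/(m + 1)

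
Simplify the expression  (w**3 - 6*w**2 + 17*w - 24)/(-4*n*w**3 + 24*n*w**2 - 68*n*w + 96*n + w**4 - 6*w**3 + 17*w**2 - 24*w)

1/(-4*n + w)

Factor: w**3 - 6*w**2 + 17*w - 24 = (w**2 - 3*w + 8)*(w - 3);  -4*n*w**3 + 24*n*w**2 - 68*n*w + 96*n + w**4 - 6*w**3 + 17*w**2 - 24*w = (w**2 - 3*w + 8)*(-4*n + w)*(w - 3)
Cancel the common factors (w**2 - 3*w + 8), (w - 3).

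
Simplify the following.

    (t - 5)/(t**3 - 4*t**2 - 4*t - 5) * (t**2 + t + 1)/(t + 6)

Factor: t**3 - 4*t**2 - 4*t - 5 = (t**2 + t + 1)*(t - 5)
Cancel the common factors (t**2 + t + 1), (t - 5).

1/(t + 6)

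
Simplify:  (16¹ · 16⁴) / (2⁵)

2^15

16¹ = 2^4; 16⁴ = 2^16; 2⁵ = 2^5
Combine exponents: 2^15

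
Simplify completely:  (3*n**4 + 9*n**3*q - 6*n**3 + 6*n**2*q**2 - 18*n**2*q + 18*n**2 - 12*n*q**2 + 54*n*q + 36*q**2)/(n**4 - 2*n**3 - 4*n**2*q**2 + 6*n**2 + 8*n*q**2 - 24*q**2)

Factor: 3*n**4 + 9*n**3*q - 6*n**3 + 6*n**2*q**2 - 18*n**2*q + 18*n**2 - 12*n*q**2 + 54*n*q + 36*q**2 = 3*(n + 2*q)*(n + q)*(n**2 - 2*n + 6);  n**4 - 2*n**3 - 4*n**2*q**2 + 6*n**2 + 8*n*q**2 - 24*q**2 = (n**2 - 2*n + 6)*(n + 2*q)*(n - 2*q)
Cancel the common factors (n**2 - 2*n + 6), (n + 2*q).

(-3*n - 3*q)/(-n + 2*q)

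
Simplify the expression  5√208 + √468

26*√13

5√208 = 20*√13; √468 = 6*√13
Combine: (20 + 6)·√13 = 26*√13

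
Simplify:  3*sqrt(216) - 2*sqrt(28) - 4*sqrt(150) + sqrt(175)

-2*sqrt(6) + sqrt(7)

3*sqrt(216) = 18*sqrt(6); 2*sqrt(28) = 4*sqrt(7); 4*sqrt(150) = 20*sqrt(6); sqrt(175) = 5*sqrt(7)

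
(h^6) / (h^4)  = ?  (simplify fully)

h^2

Quotient: h^2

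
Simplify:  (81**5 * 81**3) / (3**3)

81**5 = 3**20; 81**3 = 3**12; 3**3 = 3**3
Combine exponents: 3**29

3**29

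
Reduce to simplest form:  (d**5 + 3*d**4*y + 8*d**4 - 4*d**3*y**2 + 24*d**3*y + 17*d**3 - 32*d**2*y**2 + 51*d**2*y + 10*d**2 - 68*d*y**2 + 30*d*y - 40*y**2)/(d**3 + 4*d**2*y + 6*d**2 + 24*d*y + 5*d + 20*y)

d**2 - d*y + 2*d - 2*y

Factor: d**5 + 3*d**4*y + 8*d**4 - 4*d**3*y**2 + 24*d**3*y + 17*d**3 - 32*d**2*y**2 + 51*d**2*y + 10*d**2 - 68*d*y**2 + 30*d*y - 40*y**2 = (d + 2)*(d + 1)*(d + 4*y)*(d - y)*(d + 5);  d**3 + 4*d**2*y + 6*d**2 + 24*d*y + 5*d + 20*y = (d + 5)*(d + 1)*(d + 4*y)
Cancel the common factors (d + 4*y), (d + 1), (d + 5).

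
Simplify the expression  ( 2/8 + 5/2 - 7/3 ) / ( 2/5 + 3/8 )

50/93

Numerator: 2/8 + 5/2 - 7/3 = 5/12
Denominator: 2/5 + 3/8 = 31/40
Divide: (5/12) · (40/31) = 50/93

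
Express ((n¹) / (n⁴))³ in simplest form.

Inside the bracket: (n^-3)
Raise to the power 3: (n^-9)

n^(-9)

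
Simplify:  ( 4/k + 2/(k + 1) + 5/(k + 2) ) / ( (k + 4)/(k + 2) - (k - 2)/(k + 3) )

Numerator: 4/k + 2/(k + 1) + 5/(k + 2) = (11*k² + 21*k + 8)/(k³ + 3*k² + 2*k)
Denominator: (k + 4)/(k + 2) - (k - 2)/(k + 3) = (7*k + 16)/(k² + 5*k + 6)
Divide: ((11*k² + 21*k + 8)/(k³ + 3*k² + 2*k)) · ((k² + 5*k + 6)/(7*k + 16)) = (11*k³ + 54*k² + 71*k + 24)/(7*k³ + 23*k² + 16*k)

(11*k³ + 54*k² + 71*k + 24)/(7*k³ + 23*k² + 16*k)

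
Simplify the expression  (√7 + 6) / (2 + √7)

(-5 + 4*√7)/3

Multiply numerator and denominator by -√7 + 2.
Denominator becomes -3; numerator becomes -4*√7 + 5.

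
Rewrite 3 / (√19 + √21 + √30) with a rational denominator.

(-9*√1330 + 15*√30 + 42*√21 + 48*√19)/748

Group as (√21 + √30) + √19; multiply by (√21 + √30) - √19, then rationalise the remaining surd.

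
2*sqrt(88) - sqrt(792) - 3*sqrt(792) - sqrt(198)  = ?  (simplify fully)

-23*sqrt(22)

2*sqrt(88) = 4*sqrt(22); sqrt(792) = 6*sqrt(22); 3*sqrt(792) = 18*sqrt(22); sqrt(198) = 3*sqrt(22)
Combine: (4 - 6 - 18 - 3)·sqrt(22) = -23*sqrt(22)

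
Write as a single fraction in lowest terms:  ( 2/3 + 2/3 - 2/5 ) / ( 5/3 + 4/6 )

2/5

Numerator: 2/3 + 2/3 - 2/5 = 14/15
Denominator: 5/3 + 4/6 = 7/3
Divide: (14/15) · (3/7) = 2/5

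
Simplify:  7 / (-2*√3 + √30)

(14*√3 + 7*√30)/18

Multiply numerator and denominator by 2*√3 + √30.
Denominator becomes 18; numerator becomes 14*√3 + 7*√30.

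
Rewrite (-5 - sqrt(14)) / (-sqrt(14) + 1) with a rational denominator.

Multiply numerator and denominator by 1 + sqrt(14).
Denominator becomes -13; numerator becomes -6*sqrt(14) - 19.

(19 + 6*sqrt(14))/13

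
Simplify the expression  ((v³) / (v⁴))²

v^(-2)

Inside the bracket: (v^-1)
Raise to the power 2: (v^-2)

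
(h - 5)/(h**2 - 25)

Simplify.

1/(h + 5)

Factor: h**2 - 25 = (h + 5)*(h - 5)
Cancel the common factor (h - 5).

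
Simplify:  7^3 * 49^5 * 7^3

7^16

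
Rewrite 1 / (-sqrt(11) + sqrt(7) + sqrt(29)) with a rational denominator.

Group as (sqrt(7) + sqrt(29)) - sqrt(11); multiply by (sqrt(7) + sqrt(29)) + sqrt(11), then rationalise the remaining surd.

(-25*sqrt(11) - 11*sqrt(29) + 33*sqrt(7) + 2*sqrt(2233))/187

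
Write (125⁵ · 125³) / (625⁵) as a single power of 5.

125⁵ = 5^15; 125³ = 5^9; 625⁵ = 5^20
Combine exponents: 5^4

5^4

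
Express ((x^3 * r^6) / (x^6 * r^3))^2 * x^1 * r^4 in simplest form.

Inside the bracket: (x^-3) * r^3
Raise to the power 2: (x^-6) * r^6
Multiply by x^1 * r^4: add exponents.

r^10/x^5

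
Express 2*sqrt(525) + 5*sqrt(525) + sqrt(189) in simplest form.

38*sqrt(21)

2*sqrt(525) = 10*sqrt(21); 5*sqrt(525) = 25*sqrt(21); sqrt(189) = 3*sqrt(21)
Combine: (10 + 25 + 3)·sqrt(21) = 38*sqrt(21)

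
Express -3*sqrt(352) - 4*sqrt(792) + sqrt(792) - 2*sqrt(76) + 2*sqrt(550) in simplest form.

-20*sqrt(22) - 4*sqrt(19)

3*sqrt(352) = 12*sqrt(22); 4*sqrt(792) = 24*sqrt(22); sqrt(792) = 6*sqrt(22); 2*sqrt(76) = 4*sqrt(19); 2*sqrt(550) = 10*sqrt(22)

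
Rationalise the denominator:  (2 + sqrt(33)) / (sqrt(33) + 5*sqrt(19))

Multiply numerator and denominator by -5*sqrt(19) + sqrt(33).
Denominator becomes -442; numerator becomes -5*sqrt(627) - 10*sqrt(19) + 2*sqrt(33) + 33.

(-33 - 2*sqrt(33) + 10*sqrt(19) + 5*sqrt(627))/442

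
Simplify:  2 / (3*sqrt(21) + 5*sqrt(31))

(-3*sqrt(21) + 5*sqrt(31))/293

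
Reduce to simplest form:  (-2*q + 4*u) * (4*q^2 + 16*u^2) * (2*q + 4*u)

((4*u)+(2*q))((4*u)-(2*q)) = -4*q^2 + 16*u^2; continue pairing.

-16*q^4 + 256*u^4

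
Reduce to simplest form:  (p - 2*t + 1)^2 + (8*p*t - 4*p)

After expansion: p^2 + 4*p*t - 2*p + 4*t^2 - 4*t + 1 — a perfect-square trinomial.

(p + 2*t - 1)^2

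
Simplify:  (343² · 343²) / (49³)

7^6

343² = 7^6; 343² = 7^6; 49³ = 7^6
Combine exponents: 7^6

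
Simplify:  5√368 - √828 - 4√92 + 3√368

5√368 = 20*√23; √828 = 6*√23; 4√92 = 8*√23; 3√368 = 12*√23
Combine: (20 - 6 - 8 + 12)·√23 = 18*√23

18*√23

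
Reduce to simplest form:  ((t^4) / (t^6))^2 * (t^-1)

t^(-5)

Inside the bracket: (t^-2)
Raise to the power 2: (t^-4)
Multiply by (t^-1): add exponents.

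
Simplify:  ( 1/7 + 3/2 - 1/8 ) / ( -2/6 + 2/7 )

-255/8

Numerator: 1/7 + 3/2 - 1/8 = 85/56
Denominator: -2/6 + 2/7 = -1/21
Divide: (85/56) · (-21) = -255/8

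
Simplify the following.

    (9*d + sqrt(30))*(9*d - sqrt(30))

81*d**2 - 30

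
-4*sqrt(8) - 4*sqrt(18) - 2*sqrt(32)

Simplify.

4*sqrt(8) = 8*sqrt(2); 4*sqrt(18) = 12*sqrt(2); 2*sqrt(32) = 8*sqrt(2)
Combine: (-8 - 12 - 8)·sqrt(2) = -28*sqrt(2)

-28*sqrt(2)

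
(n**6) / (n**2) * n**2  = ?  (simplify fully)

n**6

Quotient: n**4
Multiply by n**2: add exponents.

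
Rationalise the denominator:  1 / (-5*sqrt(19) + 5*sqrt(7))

Multiply numerator and denominator by 5*sqrt(7) + 5*sqrt(19).
Denominator becomes -300; numerator becomes 5*sqrt(7) + 5*sqrt(19).

(-sqrt(19) - sqrt(7))/60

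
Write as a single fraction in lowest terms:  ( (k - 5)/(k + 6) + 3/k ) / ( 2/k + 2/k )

Numerator: (k - 5)/(k + 6) + 3/k = (k^2 - 2*k + 18)/(k^2 + 6*k)
Denominator: 2/k + 2/k = 4/k
Divide: ((k^2 - 2*k + 18)/(k^2 + 6*k)) · (k/4) = (k^2 - 2*k + 18)/(4*k + 24)

(k^2 - 2*k + 18)/(4*k + 24)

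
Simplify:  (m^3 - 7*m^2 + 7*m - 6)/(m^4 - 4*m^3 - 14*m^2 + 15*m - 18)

Factor: m^3 - 7*m^2 + 7*m - 6 = (m^2 - m + 1)*(m - 6);  m^4 - 4*m^3 - 14*m^2 + 15*m - 18 = (m + 3)*(m - 6)*(m^2 - m + 1)
Cancel the common factors (m^2 - m + 1), (m - 6).

1/(m + 3)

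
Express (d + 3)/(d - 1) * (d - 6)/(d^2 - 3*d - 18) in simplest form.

Factor: d^2 - 3*d - 18 = (d - 6)*(d + 3)
Cancel the common factors (d + 3), (d - 6).

1/(d - 1)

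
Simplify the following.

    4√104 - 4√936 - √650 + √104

4√104 = 8*√26; 4√936 = 24*√26; √650 = 5*√26; √104 = 2*√26
Combine: (8 - 24 - 5 + 2)·√26 = -19*√26

-19*√26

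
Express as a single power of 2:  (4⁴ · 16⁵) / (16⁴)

4⁴ = 2^8; 16⁵ = 2^20; 16⁴ = 2^16
Combine exponents: 2^12

2^12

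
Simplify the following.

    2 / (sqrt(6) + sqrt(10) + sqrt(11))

(-8*sqrt(165) + 10*sqrt(11) + 14*sqrt(10) + 30*sqrt(6))/215

Group as (sqrt(6) + sqrt(10)) + sqrt(11); multiply by (sqrt(6) + sqrt(10)) - sqrt(11), then rationalise the remaining surd.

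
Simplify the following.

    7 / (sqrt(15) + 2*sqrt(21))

(-7*sqrt(15) + 14*sqrt(21))/69

Multiply numerator and denominator by -2*sqrt(21) + sqrt(15).
Denominator becomes -69; numerator becomes -14*sqrt(21) + 7*sqrt(15).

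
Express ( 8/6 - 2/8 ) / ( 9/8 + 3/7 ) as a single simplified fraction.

182/261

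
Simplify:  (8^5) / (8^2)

2^9

8^5 = 2^15; 8^2 = 2^6
Combine exponents: 2^9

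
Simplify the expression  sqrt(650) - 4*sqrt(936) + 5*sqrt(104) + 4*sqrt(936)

15*sqrt(26)

sqrt(650) = 5*sqrt(26); 4*sqrt(936) = 24*sqrt(26); 5*sqrt(104) = 10*sqrt(26); 4*sqrt(936) = 24*sqrt(26)
Combine: (5 - 24 + 10 + 24)·sqrt(26) = 15*sqrt(26)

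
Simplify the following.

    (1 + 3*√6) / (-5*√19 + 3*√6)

(-15*√114 - 54 - 5*√19 - 3*√6)/421

Multiply numerator and denominator by 3*√6 + 5*√19.
Denominator becomes -421; numerator becomes 3*√6 + 5*√19 + 54 + 15*√114.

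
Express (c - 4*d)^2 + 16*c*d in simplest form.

(c + 4*d)^2

After expansion: c^2 + 8*c*d + 16*d^2 — a perfect-square trinomial.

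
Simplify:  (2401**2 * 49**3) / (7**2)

2401**2 = 7**8; 49**3 = 7**6; 7**2 = 7**2
Combine exponents: 7**12

7**12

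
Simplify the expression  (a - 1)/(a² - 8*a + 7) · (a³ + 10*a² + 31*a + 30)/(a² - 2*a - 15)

Factor: a² - 8*a + 7 = (a - 1)·(a - 7);  a³ + 10*a² + 31*a + 30 = (a + 3)·(a + 2)·(a + 5);  a² - 2*a - 15 = (a - 5)·(a + 3)
Cancel the common factors (a - 1), (a + 3).

(a² + 7*a + 10)/(a² - 12*a + 35)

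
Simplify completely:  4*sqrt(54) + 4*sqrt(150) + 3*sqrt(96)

4*sqrt(54) = 12*sqrt(6); 4*sqrt(150) = 20*sqrt(6); 3*sqrt(96) = 12*sqrt(6)
Combine: (12 + 20 + 12)·sqrt(6) = 44*sqrt(6)

44*sqrt(6)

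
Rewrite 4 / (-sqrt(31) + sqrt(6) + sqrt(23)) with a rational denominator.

Group as (sqrt(6) + sqrt(23)) - sqrt(31); multiply by (sqrt(6) + sqrt(23)) + sqrt(31), then rationalise the remaining surd.

(2*sqrt(31) + 14*sqrt(23) + 48*sqrt(6) + 2*sqrt(4278))/137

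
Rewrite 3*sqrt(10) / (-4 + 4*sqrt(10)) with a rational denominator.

(sqrt(10) + 10)/12

Multiply numerator and denominator by -4*sqrt(10) - 4.
Denominator becomes -144; numerator becomes -120 - 12*sqrt(10).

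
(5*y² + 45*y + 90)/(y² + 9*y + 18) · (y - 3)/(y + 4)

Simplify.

Factor: 5*y² + 45*y + 90 = 5·(y + 3)·(y + 6);  y² + 9*y + 18 = (y + 3)·(y + 6)
Cancel the common factors (y + 3), (y + 6).

(5*y - 15)/(y + 4)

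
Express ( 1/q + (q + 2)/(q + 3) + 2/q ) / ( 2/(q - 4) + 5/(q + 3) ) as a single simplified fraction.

(q³ + q² - 11*q - 36)/(7*q² - 14*q)

Numerator: 1/q + (q + 2)/(q + 3) + 2/q = (q² + 5*q + 9)/(q² + 3*q)
Denominator: 2/(q - 4) + 5/(q + 3) = (7*q - 14)/(q² - q - 12)
Divide: ((q² + 5*q + 9)/(q² + 3*q)) · ((q² - q - 12)/(7*q - 14)) = (q³ + q² - 11*q - 36)/(7*q² - 14*q)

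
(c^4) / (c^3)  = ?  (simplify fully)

Quotient: c^1

c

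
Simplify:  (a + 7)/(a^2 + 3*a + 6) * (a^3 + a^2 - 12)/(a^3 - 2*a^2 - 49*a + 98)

1/(a - 7)

Factor: a^3 + a^2 - 12 = (a^2 + 3*a + 6)*(a - 2);  a^3 - 2*a^2 - 49*a + 98 = (a + 7)*(a - 7)*(a - 2)
Cancel the common factors (a^2 + 3*a + 6), (a + 7), (a - 2).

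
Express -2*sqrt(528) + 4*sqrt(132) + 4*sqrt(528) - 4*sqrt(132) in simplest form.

8*sqrt(33)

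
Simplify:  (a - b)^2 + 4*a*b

After expansion: a^2 + 2*a*b + b^2 — a perfect-square trinomial.

(a + b)^2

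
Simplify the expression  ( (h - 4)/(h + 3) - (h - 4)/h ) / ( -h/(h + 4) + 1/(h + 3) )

Numerator: (h - 4)/(h + 3) - (h - 4)/h = (-3*h + 12)/(h^2 + 3*h)
Denominator: -h/(h + 4) + 1/(h + 3) = (-h^2 - 2*h + 4)/(h^2 + 7*h + 12)
Divide: ((-3*h + 12)/(h^2 + 3*h)) · ((h^2 + 7*h + 12)/(-h^2 - 2*h + 4)) = (3*h^2 - 48)/(h^3 + 2*h^2 - 4*h)

(3*h^2 - 48)/(h^3 + 2*h^2 - 4*h)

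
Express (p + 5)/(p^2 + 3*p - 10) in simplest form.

1/(p - 2)

Factor: p^2 + 3*p - 10 = (p - 2)*(p + 5)
Cancel the common factor (p + 5).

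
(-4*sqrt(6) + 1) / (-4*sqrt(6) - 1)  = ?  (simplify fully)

Multiply numerator and denominator by -1 + 4*sqrt(6).
Denominator becomes -95; numerator becomes -97 + 8*sqrt(6).

(-8*sqrt(6) + 97)/95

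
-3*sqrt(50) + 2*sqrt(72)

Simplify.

-3*sqrt(2)

3*sqrt(50) = 15*sqrt(2); 2*sqrt(72) = 12*sqrt(2)
Combine: (-15 + 12)·sqrt(2) = -3*sqrt(2)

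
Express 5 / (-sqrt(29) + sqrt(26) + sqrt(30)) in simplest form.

(-135*sqrt(29) + 125*sqrt(30) + 165*sqrt(26) + 20*sqrt(5655))/2391

Group as (sqrt(26) + sqrt(30)) - sqrt(29); multiply by (sqrt(26) + sqrt(30)) + sqrt(29), then rationalise the remaining surd.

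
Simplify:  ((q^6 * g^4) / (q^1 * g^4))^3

Inside the bracket: q^5
Raise to the power 3: q^15

q^15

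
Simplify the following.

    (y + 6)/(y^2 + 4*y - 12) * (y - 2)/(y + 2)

Factor: y^2 + 4*y - 12 = (y - 2)*(y + 6)
Cancel the common factors (y + 6), (y - 2).

1/(y + 2)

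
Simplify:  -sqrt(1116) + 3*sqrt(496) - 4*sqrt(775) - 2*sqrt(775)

-24*sqrt(31)

sqrt(1116) = 6*sqrt(31); 3*sqrt(496) = 12*sqrt(31); 4*sqrt(775) = 20*sqrt(31); 2*sqrt(775) = 10*sqrt(31)
Combine: (-6 + 12 - 20 - 10)·sqrt(31) = -24*sqrt(31)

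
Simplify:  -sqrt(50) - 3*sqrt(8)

sqrt(50) = 5*sqrt(2); 3*sqrt(8) = 6*sqrt(2)
Combine: (-5 - 6)·sqrt(2) = -11*sqrt(2)

-11*sqrt(2)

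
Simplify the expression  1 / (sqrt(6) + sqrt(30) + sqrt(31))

Group as (sqrt(6) + sqrt(30)) + sqrt(31); multiply by (sqrt(6) + sqrt(30)) - sqrt(31), then rationalise the remaining surd.

(-12*sqrt(155) + 5*sqrt(31) + 7*sqrt(30) + 55*sqrt(6))/695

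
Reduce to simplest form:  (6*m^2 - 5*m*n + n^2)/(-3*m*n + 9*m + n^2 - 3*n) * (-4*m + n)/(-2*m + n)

Factor: 6*m^2 - 5*m*n + n^2 = (-2*m + n)*(-3*m + n);  -3*m*n + 9*m + n^2 - 3*n = (-3*m + n)*(n - 3)
Cancel the common factors (-3*m + n), (-2*m + n).

(-4*m + n)/(n - 3)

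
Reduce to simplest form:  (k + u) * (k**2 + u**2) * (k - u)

k**4 - u**4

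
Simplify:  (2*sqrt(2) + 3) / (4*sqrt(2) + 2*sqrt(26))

Multiply numerator and denominator by -2*sqrt(26) + 4*sqrt(2).
Denominator becomes -72; numerator becomes -6*sqrt(26) - 8*sqrt(13) + 16 + 12*sqrt(2).

(-6*sqrt(2) - 8 + 4*sqrt(13) + 3*sqrt(26))/36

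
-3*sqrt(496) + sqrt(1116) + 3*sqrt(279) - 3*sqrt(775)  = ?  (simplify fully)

-12*sqrt(31)

3*sqrt(496) = 12*sqrt(31); sqrt(1116) = 6*sqrt(31); 3*sqrt(279) = 9*sqrt(31); 3*sqrt(775) = 15*sqrt(31)
Combine: (-12 + 6 + 9 - 15)·sqrt(31) = -12*sqrt(31)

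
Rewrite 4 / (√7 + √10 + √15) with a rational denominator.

Group as (√7 + √10) + √15; multiply by (√7 + √10) - √15, then rationalise the remaining surd.

(-10*√42 + 2*√15 + 12*√10 + 18*√7)/69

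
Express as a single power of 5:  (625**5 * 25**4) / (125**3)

5**19

625**5 = 5**20; 25**4 = 5**8; 125**3 = 5**9
Combine exponents: 5**19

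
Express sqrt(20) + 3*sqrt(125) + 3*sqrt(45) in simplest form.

26*sqrt(5)

sqrt(20) = 2*sqrt(5); 3*sqrt(125) = 15*sqrt(5); 3*sqrt(45) = 9*sqrt(5)
Combine: (2 + 15 + 9)·sqrt(5) = 26*sqrt(5)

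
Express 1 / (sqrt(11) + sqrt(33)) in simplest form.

(-sqrt(11) + sqrt(33))/22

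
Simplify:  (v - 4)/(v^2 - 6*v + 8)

Factor: v^2 - 6*v + 8 = (v - 2)*(v - 4)
Cancel the common factor (v - 4).

1/(v - 2)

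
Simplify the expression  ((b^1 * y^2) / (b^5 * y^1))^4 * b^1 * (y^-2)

y^2/b^15

Inside the bracket: (b^-4) * y^1
Raise to the power 4: (b^-16) * y^4
Multiply by b^1 * (y^-2): add exponents.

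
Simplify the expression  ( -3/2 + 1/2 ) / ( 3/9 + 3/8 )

Numerator: -3/2 + 1/2 = -1
Denominator: 3/9 + 3/8 = 17/24
Divide: (-1) · (24/17) = -24/17

-24/17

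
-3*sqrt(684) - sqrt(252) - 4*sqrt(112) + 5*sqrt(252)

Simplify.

3*sqrt(684) = 18*sqrt(19); sqrt(252) = 6*sqrt(7); 4*sqrt(112) = 16*sqrt(7); 5*sqrt(252) = 30*sqrt(7)

-18*sqrt(19) + 8*sqrt(7)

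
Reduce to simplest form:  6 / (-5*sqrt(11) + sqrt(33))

(-15*sqrt(11) - 3*sqrt(33))/121

Multiply numerator and denominator by sqrt(33) + 5*sqrt(11).
Denominator becomes -242; numerator becomes 6*sqrt(33) + 30*sqrt(11).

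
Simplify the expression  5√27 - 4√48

5√27 = 15*√3; 4√48 = 16*√3
Combine: (15 - 16)·√3 = -√3

-√3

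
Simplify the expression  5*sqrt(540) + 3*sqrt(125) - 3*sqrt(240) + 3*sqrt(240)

5*sqrt(540) = 30*sqrt(15); 3*sqrt(125) = 15*sqrt(5); 3*sqrt(240) = 12*sqrt(15); 3*sqrt(240) = 12*sqrt(15)

15*sqrt(5) + 30*sqrt(15)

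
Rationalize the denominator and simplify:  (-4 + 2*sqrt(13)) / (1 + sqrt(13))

Multiply numerator and denominator by -sqrt(13) + 1.
Denominator becomes -12; numerator becomes -30 + 6*sqrt(13).

(-sqrt(13) + 5)/2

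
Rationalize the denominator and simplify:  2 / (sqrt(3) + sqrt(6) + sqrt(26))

(-46*sqrt(6) - 58*sqrt(3) + 24*sqrt(13) + 34*sqrt(26))/217

Group as (sqrt(3) + sqrt(26)) + sqrt(6); multiply by (sqrt(3) + sqrt(26)) - sqrt(6), then rationalise the remaining surd.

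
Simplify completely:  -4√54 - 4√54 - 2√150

-34*√6

4√54 = 12*√6; 4√54 = 12*√6; 2√150 = 10*√6
Combine: (-12 - 12 - 10)·√6 = -34*√6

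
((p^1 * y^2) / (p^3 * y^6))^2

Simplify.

1/(p^4*y^8)

Inside the bracket: (p^-2) * (y^-4)
Raise to the power 2: (p^-4) * (y^-8)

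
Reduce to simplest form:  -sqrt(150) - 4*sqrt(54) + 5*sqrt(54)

-2*sqrt(6)

sqrt(150) = 5*sqrt(6); 4*sqrt(54) = 12*sqrt(6); 5*sqrt(54) = 15*sqrt(6)
Combine: (-5 - 12 + 15)·sqrt(6) = -2*sqrt(6)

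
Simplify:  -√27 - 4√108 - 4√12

√27 = 3*√3; 4√108 = 24*√3; 4√12 = 8*√3
Combine: (-3 - 24 - 8)·√3 = -35*√3

-35*√3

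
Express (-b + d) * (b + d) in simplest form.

Telescope via difference of squares: (d+b)(d-b) = -b^2 + d^2.

-b^2 + d^2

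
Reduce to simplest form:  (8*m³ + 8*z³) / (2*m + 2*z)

Factor as (a+b)(a^2-ab+b^2) with a=(2*z), b=(2*m).

4*m² - 4*m*z + 4*z²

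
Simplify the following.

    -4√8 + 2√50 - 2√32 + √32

4√8 = 8*√2; 2√50 = 10*√2; 2√32 = 8*√2; √32 = 4*√2
Combine: (-8 + 10 - 8 + 4)·√2 = -2*√2

-2*√2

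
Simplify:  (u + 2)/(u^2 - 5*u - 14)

1/(u - 7)

Factor: u^2 - 5*u - 14 = (u - 7)*(u + 2)
Cancel the common factor (u + 2).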